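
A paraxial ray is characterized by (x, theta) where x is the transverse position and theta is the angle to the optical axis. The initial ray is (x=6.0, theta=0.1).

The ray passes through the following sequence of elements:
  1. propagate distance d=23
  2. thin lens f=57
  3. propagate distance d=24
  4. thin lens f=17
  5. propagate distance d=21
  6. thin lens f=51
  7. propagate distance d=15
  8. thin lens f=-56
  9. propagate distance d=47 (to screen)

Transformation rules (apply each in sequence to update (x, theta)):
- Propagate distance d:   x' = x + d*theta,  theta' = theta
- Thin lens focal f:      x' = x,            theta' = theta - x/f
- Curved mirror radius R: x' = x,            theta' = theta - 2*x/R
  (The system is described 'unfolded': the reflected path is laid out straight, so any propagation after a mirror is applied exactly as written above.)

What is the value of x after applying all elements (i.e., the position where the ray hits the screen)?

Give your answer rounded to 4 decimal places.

Initial: x=6.0000 theta=0.1000
After 1 (propagate distance d=23): x=8.3000 theta=0.1000
After 2 (thin lens f=57): x=8.3000 theta=-13/285 (≈-0.0456)
After 3 (propagate distance d=24): x=1369/190 (≈7.2053) theta=-13/285 (≈-0.0456)
After 4 (thin lens f=17): x=1369/190 (≈7.2053) theta=-4549/9690 (≈-0.4695)
After 5 (propagate distance d=21): x=-857/323 (≈-2.6533) theta=-4549/9690 (≈-0.4695)
After 6 (thin lens f=51): x=-857/323 (≈-2.6533) theta=-22921/54910 (≈-0.4174)
After 7 (propagate distance d=15): x=-97901/10982 (≈-8.9147) theta=-22921/54910 (≈-0.4174)
After 8 (thin lens f=-56): x=-97901/10982 (≈-8.9147) theta=-1773081/3074960 (≈-0.5766)
After 9 (propagate distance d=47 (to screen)): x=-110747087/3074960 (≈-36.0158) theta=-1773081/3074960 (≈-0.5766)
Rounded to 4 decimal places: x = -36.0158

Answer: -36.0158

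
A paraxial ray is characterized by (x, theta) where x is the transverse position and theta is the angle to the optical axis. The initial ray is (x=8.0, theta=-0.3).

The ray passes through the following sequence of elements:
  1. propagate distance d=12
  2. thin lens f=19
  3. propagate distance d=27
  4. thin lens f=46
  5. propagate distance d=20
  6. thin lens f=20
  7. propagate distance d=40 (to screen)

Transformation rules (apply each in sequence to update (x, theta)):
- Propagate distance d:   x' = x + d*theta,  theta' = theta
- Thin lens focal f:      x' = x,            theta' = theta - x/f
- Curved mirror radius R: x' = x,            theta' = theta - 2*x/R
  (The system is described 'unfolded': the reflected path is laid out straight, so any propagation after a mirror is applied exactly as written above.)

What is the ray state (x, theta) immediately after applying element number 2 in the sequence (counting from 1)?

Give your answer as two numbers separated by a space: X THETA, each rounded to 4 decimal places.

Answer: 4.4000 -0.5316

Derivation:
Initial: x=8.0000 theta=-0.3000
After 1 (propagate distance d=12): x=4.4000 theta=-0.3000
After 2 (thin lens f=19): x=4.4000 theta=-101/190 (≈-0.5316)
Rounded to 4 decimal places: x = 4.4000, theta = -0.5316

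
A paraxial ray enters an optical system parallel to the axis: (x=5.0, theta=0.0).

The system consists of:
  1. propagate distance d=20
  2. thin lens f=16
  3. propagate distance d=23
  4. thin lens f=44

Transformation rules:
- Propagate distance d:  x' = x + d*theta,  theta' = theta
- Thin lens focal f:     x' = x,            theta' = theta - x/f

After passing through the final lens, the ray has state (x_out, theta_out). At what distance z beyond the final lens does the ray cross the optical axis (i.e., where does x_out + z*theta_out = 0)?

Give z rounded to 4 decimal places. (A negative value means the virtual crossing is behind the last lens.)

Answer: -8.3243

Derivation:
Initial: x=5.0000 theta=0.0000
After 1 (propagate distance d=20): x=5.0000 theta=0.0000
After 2 (thin lens f=16): x=5.0000 theta=-0.3125
After 3 (propagate distance d=23): x=-2.1875 theta=-0.3125
After 4 (thin lens f=44): x=-2.1875 theta=-185/704 (≈-0.2628)
z_focus = -x_out/theta_out = -(-2.1875)/(-185/704) = -308/37 ≈ -8.3243
Rounded to 4 decimal places: z = -8.3243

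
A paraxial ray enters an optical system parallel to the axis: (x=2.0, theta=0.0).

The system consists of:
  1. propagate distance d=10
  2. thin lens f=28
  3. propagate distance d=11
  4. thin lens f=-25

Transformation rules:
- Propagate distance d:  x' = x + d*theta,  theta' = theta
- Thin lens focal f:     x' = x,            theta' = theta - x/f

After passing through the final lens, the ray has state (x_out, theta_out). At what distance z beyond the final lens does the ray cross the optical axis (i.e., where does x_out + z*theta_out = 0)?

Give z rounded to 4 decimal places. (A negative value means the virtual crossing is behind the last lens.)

Initial: x=2.0000 theta=0.0000
After 1 (propagate distance d=10): x=2.0000 theta=0.0000
After 2 (thin lens f=28): x=2.0000 theta=-1/14 (≈-0.0714)
After 3 (propagate distance d=11): x=17/14 (≈1.2143) theta=-1/14 (≈-0.0714)
After 4 (thin lens f=-25): x=17/14 (≈1.2143) theta=-4/175 (≈-0.0229)
z_focus = -x_out/theta_out = -(17/14)/(-4/175) = 53.1250
Rounded to 4 decimal places: z = 53.1250

Answer: 53.1250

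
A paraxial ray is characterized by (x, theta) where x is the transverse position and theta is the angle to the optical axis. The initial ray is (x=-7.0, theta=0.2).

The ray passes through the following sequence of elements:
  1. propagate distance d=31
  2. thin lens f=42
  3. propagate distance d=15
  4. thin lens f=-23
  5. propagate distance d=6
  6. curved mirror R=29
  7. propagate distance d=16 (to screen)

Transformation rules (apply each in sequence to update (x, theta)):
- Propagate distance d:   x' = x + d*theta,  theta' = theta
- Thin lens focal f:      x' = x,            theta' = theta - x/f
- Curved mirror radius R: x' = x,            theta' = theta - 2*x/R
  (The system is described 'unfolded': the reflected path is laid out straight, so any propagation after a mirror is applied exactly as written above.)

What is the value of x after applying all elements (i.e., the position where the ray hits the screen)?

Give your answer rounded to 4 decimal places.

Answer: 4.7738

Derivation:
Initial: x=-7.0000 theta=0.2000
After 1 (propagate distance d=31): x=-0.8000 theta=0.2000
After 2 (thin lens f=42): x=-0.8000 theta=23/105 (≈0.2190)
After 3 (propagate distance d=15): x=87/35 (≈2.4857) theta=23/105 (≈0.2190)
After 4 (thin lens f=-23): x=87/35 (≈2.4857) theta=158/483 (≈0.3271)
After 5 (propagate distance d=6): x=3581/805 (≈4.4484) theta=158/483 (≈0.3271)
After 6 (curved mirror R=29): x=3581/805 (≈4.4484) theta=1424/70035 (≈0.0203)
After 7 (propagate distance d=16 (to screen)): x=334331/70035 (≈4.7738) theta=1424/70035 (≈0.0203)
Rounded to 4 decimal places: x = 4.7738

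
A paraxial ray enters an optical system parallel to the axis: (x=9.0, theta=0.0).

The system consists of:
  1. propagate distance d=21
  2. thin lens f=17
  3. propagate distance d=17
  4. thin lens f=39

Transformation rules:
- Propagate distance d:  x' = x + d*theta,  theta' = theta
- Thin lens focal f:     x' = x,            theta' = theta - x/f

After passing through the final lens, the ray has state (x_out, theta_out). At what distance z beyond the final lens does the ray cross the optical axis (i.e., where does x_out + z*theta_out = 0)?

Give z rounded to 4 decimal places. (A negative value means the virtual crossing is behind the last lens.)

Answer: 0.0000

Derivation:
Initial: x=9.0000 theta=0.0000
After 1 (propagate distance d=21): x=9.0000 theta=0.0000
After 2 (thin lens f=17): x=9.0000 theta=-9/17 (≈-0.5294)
After 3 (propagate distance d=17): x=0.0000 theta=-9/17 (≈-0.5294)
After 4 (thin lens f=39): x=0.0000 theta=-9/17 (≈-0.5294)
z_focus = -x_out/theta_out = -(0.0000)/(-9/17) = 0.0000
Rounded to 4 decimal places: z = 0.0000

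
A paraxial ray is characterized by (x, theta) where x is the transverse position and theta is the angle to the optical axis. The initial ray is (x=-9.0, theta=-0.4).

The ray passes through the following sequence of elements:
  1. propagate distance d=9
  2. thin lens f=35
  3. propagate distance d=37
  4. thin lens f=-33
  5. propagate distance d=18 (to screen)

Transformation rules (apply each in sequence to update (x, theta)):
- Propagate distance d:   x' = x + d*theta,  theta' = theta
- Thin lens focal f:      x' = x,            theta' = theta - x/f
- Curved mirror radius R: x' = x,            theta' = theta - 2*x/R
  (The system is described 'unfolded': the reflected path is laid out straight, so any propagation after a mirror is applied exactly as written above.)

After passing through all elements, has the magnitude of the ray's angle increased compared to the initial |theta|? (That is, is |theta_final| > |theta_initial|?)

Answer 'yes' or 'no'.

Answer: yes

Derivation:
Initial: x=-9.0000 theta=-0.4000
After 1 (propagate distance d=9): x=-12.6000 theta=-0.4000
After 2 (thin lens f=35): x=-12.6000 theta=-0.0400
After 3 (propagate distance d=37): x=-14.0800 theta=-0.0400
After 4 (thin lens f=-33): x=-14.0800 theta=-7/15 (≈-0.4667)
After 5 (propagate distance d=18 (to screen)): x=-22.4800 theta=-7/15 (≈-0.4667)
|theta_initial|=0.4000 |theta_final|=7/15 (≈0.4667) -> increased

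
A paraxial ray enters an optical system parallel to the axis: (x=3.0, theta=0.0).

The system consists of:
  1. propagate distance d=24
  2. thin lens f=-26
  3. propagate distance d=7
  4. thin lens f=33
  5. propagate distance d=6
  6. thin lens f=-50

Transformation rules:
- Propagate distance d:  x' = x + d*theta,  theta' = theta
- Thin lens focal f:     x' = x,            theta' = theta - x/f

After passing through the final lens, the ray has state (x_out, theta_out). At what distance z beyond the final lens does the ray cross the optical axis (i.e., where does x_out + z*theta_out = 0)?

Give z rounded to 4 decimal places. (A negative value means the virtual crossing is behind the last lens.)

Initial: x=3.0000 theta=0.0000
After 1 (propagate distance d=24): x=3.0000 theta=0.0000
After 2 (thin lens f=-26): x=3.0000 theta=3/26 (≈0.1154)
After 3 (propagate distance d=7): x=99/26 (≈3.8077) theta=3/26 (≈0.1154)
After 4 (thin lens f=33): x=99/26 (≈3.8077) theta=0.0000
After 5 (propagate distance d=6): x=99/26 (≈3.8077) theta=0.0000
After 6 (thin lens f=-50): x=99/26 (≈3.8077) theta=99/1300 (≈0.0762)
z_focus = -x_out/theta_out = -(99/26)/(99/1300) = -50.0000
Rounded to 4 decimal places: z = -50.0000

Answer: -50.0000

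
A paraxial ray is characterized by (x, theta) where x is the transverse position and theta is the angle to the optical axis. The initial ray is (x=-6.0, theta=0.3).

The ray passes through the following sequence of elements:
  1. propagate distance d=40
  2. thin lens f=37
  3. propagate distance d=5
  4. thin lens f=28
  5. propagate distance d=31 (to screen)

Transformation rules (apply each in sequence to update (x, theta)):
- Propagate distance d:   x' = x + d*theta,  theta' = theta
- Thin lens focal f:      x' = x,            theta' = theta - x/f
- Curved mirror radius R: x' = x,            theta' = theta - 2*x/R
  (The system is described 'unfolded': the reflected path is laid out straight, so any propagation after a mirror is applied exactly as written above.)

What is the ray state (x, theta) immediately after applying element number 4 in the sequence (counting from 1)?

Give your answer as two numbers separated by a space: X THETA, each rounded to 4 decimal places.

Initial: x=-6.0000 theta=0.3000
After 1 (propagate distance d=40): x=6.0000 theta=0.3000
After 2 (thin lens f=37): x=6.0000 theta=51/370 (≈0.1378)
After 3 (propagate distance d=5): x=495/74 (≈6.6892) theta=51/370 (≈0.1378)
After 4 (thin lens f=28): x=495/74 (≈6.6892) theta=-1047/10360 (≈-0.1011)
Rounded to 4 decimal places: x = 6.6892, theta = -0.1011

Answer: 6.6892 -0.1011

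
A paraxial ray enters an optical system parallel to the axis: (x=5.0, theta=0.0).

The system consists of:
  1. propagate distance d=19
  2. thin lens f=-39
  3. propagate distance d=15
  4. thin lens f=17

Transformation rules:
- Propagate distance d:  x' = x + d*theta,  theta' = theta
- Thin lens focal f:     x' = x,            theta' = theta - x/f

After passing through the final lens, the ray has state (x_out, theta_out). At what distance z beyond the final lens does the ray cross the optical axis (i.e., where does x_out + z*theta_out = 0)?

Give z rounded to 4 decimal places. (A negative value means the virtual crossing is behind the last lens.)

Answer: 24.8108

Derivation:
Initial: x=5.0000 theta=0.0000
After 1 (propagate distance d=19): x=5.0000 theta=0.0000
After 2 (thin lens f=-39): x=5.0000 theta=5/39 (≈0.1282)
After 3 (propagate distance d=15): x=90/13 (≈6.9231) theta=5/39 (≈0.1282)
After 4 (thin lens f=17): x=90/13 (≈6.9231) theta=-185/663 (≈-0.2790)
z_focus = -x_out/theta_out = -(90/13)/(-185/663) = 918/37 ≈ 24.8108
Rounded to 4 decimal places: z = 24.8108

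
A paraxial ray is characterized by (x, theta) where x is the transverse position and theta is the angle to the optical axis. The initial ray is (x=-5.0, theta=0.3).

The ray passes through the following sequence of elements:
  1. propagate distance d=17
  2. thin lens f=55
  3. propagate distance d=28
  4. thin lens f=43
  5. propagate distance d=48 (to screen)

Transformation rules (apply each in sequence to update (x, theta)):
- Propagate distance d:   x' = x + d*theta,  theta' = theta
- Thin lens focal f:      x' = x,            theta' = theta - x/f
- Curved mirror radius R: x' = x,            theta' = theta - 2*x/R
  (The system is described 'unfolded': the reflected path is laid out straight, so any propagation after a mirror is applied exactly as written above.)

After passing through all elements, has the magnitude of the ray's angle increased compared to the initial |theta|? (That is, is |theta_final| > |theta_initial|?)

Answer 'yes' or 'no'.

Initial: x=-5.0000 theta=0.3000
After 1 (propagate distance d=17): x=0.1000 theta=0.3000
After 2 (thin lens f=55): x=0.1000 theta=82/275 (≈0.2982)
After 3 (propagate distance d=28): x=4647/550 (≈8.4491) theta=82/275 (≈0.2982)
After 4 (thin lens f=43): x=4647/550 (≈8.4491) theta=481/4730 (≈0.1017)
After 5 (propagate distance d=48 (to screen)): x=315261/23650 (≈13.3303) theta=481/4730 (≈0.1017)
|theta_initial|=0.3000 |theta_final|=481/4730 (≈0.1017) -> not increased

Answer: no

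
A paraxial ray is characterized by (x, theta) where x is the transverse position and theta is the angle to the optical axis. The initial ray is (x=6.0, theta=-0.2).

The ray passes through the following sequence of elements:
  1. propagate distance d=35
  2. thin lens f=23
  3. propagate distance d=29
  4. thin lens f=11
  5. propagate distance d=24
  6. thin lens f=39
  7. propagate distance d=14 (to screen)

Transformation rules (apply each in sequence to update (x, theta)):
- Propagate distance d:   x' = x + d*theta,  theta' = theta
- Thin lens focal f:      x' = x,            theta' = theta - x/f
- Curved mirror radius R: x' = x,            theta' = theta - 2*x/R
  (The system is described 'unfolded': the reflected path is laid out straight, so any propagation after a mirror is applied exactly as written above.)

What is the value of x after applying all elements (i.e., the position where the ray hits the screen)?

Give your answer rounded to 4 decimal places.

Initial: x=6.0000 theta=-0.2000
After 1 (propagate distance d=35): x=-1.0000 theta=-0.2000
After 2 (thin lens f=23): x=-1.0000 theta=-18/115 (≈-0.1565)
After 3 (propagate distance d=29): x=-637/115 (≈-5.5391) theta=-18/115 (≈-0.1565)
After 4 (thin lens f=11): x=-637/115 (≈-5.5391) theta=439/1265 (≈0.3470)
After 5 (propagate distance d=24): x=3529/1265 (≈2.7897) theta=439/1265 (≈0.3470)
After 6 (thin lens f=39): x=3529/1265 (≈2.7897) theta=13592/49335 (≈0.2755)
After 7 (propagate distance d=14 (to screen)): x=327919/49335 (≈6.6468) theta=13592/49335 (≈0.2755)
Rounded to 4 decimal places: x = 6.6468

Answer: 6.6468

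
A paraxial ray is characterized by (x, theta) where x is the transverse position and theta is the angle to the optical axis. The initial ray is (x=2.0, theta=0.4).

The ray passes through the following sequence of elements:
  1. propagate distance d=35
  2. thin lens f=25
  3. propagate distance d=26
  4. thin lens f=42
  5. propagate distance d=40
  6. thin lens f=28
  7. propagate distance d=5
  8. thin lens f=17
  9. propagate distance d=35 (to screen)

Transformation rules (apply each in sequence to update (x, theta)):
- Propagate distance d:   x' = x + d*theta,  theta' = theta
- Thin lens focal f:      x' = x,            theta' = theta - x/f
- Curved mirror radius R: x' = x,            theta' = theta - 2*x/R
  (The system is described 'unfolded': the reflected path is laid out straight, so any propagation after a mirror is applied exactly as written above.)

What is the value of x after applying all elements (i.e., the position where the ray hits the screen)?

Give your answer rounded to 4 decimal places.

Answer: 5.3319

Derivation:
Initial: x=2.0000 theta=0.4000
After 1 (propagate distance d=35): x=16.0000 theta=0.4000
After 2 (thin lens f=25): x=16.0000 theta=-0.2400
After 3 (propagate distance d=26): x=9.7600 theta=-0.2400
After 4 (thin lens f=42): x=9.7600 theta=-248/525 (≈-0.4724)
After 5 (propagate distance d=40): x=-4796/525 (≈-9.1352) theta=-248/525 (≈-0.4724)
After 6 (thin lens f=28): x=-4796/525 (≈-9.1352) theta=-179/1225 (≈-0.1461)
After 7 (propagate distance d=5): x=-36257/3675 (≈-9.8659) theta=-179/1225 (≈-0.1461)
After 8 (thin lens f=17): x=-36257/3675 (≈-9.8659) theta=27128/62475 (≈0.4342)
After 9 (propagate distance d=35 (to screen)): x=111037/20825 (≈5.3319) theta=27128/62475 (≈0.4342)
Rounded to 4 decimal places: x = 5.3319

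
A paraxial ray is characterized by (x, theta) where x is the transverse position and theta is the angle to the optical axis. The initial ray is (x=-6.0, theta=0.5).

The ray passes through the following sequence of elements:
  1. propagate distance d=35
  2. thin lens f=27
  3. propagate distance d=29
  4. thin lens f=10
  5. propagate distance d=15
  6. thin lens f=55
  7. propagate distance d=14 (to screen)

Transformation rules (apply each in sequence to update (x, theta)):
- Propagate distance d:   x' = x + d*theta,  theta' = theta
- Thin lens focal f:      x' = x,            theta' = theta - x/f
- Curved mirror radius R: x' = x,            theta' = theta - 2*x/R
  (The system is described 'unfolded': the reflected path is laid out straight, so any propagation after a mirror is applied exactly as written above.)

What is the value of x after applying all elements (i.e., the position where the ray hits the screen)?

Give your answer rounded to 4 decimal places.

Answer: -22.3291

Derivation:
Initial: x=-6.0000 theta=0.5000
After 1 (propagate distance d=35): x=11.5000 theta=0.5000
After 2 (thin lens f=27): x=11.5000 theta=2/27 (≈0.0741)
After 3 (propagate distance d=29): x=737/54 (≈13.6481) theta=2/27 (≈0.0741)
After 4 (thin lens f=10): x=737/54 (≈13.6481) theta=-697/540 (≈-1.2907)
After 5 (propagate distance d=15): x=-617/108 (≈-5.7130) theta=-697/540 (≈-1.2907)
After 6 (thin lens f=55): x=-617/108 (≈-5.7130) theta=-235/198 (≈-1.1869)
After 7 (propagate distance d=14 (to screen)): x=-26527/1188 (≈-22.3291) theta=-235/198 (≈-1.1869)
Rounded to 4 decimal places: x = -22.3291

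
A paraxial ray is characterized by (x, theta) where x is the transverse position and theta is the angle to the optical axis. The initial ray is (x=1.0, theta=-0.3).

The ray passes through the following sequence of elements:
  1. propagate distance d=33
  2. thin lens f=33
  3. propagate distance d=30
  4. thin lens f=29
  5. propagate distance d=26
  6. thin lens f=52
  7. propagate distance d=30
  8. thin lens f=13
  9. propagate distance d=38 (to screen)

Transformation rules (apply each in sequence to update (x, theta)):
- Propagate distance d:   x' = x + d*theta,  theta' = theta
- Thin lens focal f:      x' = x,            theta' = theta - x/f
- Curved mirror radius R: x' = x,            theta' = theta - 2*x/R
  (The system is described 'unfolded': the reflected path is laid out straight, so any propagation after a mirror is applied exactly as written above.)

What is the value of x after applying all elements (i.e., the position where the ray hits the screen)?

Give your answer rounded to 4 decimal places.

Answer: -3.2802

Derivation:
Initial: x=1.0000 theta=-0.3000
After 1 (propagate distance d=33): x=-8.9000 theta=-0.3000
After 2 (thin lens f=33): x=-8.9000 theta=-1/33 (≈-0.0303)
After 3 (propagate distance d=30): x=-1079/110 (≈-9.8091) theta=-1/33 (≈-0.0303)
After 4 (thin lens f=29): x=-1079/110 (≈-9.8091) theta=2947/9570 (≈0.3079)
After 5 (propagate distance d=26): x=-17251/9570 (≈-1.8026) theta=2947/9570 (≈0.3079)
After 6 (thin lens f=52): x=-17251/9570 (≈-1.8026) theta=2623/7656 (≈0.3426)
After 7 (propagate distance d=30): x=162223/19140 (≈8.4756) theta=2623/7656 (≈0.3426)
After 8 (thin lens f=13): x=162223/19140 (≈8.4756) theta=-51317/165880 (≈-0.3094)
After 9 (propagate distance d=38 (to screen)): x=-81617/24882 (≈-3.2802) theta=-51317/165880 (≈-0.3094)
Rounded to 4 decimal places: x = -3.2802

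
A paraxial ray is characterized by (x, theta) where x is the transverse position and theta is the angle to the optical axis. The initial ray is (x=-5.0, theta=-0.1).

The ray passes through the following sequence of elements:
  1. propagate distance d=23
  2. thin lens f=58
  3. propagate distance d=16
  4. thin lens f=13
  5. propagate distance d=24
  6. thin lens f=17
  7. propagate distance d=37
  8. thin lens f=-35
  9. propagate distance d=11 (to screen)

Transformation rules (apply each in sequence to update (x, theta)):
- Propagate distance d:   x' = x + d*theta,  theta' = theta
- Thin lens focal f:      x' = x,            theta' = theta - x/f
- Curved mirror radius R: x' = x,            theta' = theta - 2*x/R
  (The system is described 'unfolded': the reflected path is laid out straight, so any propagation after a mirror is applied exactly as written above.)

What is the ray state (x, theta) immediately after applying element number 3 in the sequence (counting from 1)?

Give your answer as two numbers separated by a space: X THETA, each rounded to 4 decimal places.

Answer: -6.8862 0.0259

Derivation:
Initial: x=-5.0000 theta=-0.1000
After 1 (propagate distance d=23): x=-7.3000 theta=-0.1000
After 2 (thin lens f=58): x=-7.3000 theta=3/116 (≈0.0259)
After 3 (propagate distance d=16): x=-1997/290 (≈-6.8862) theta=3/116 (≈0.0259)
Rounded to 4 decimal places: x = -6.8862, theta = 0.0259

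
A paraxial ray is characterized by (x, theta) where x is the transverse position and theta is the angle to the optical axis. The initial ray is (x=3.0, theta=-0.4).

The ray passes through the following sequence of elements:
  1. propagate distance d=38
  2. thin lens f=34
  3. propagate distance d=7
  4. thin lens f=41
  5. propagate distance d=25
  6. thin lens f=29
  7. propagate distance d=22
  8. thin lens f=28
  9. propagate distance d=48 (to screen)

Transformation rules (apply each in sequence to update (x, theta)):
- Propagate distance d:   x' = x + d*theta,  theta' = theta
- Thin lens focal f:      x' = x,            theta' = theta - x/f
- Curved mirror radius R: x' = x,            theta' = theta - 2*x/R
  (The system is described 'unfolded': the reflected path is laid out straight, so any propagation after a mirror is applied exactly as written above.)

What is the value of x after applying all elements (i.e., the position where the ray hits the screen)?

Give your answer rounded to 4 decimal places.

Initial: x=3.0000 theta=-0.4000
After 1 (propagate distance d=38): x=-12.2000 theta=-0.4000
After 2 (thin lens f=34): x=-12.2000 theta=-7/170 (≈-0.0412)
After 3 (propagate distance d=7): x=-2123/170 (≈-12.4882) theta=-7/170 (≈-0.0412)
After 4 (thin lens f=41): x=-2123/170 (≈-12.4882) theta=54/205 (≈0.2634)
After 5 (propagate distance d=25): x=-41143/6970 (≈-5.9029) theta=54/205 (≈0.2634)
After 6 (thin lens f=29): x=-41143/6970 (≈-5.9029) theta=94387/202130 (≈0.4670)
After 7 (propagate distance d=22): x=883367/202130 (≈4.3703) theta=94387/202130 (≈0.4670)
After 8 (thin lens f=28): x=883367/202130 (≈4.3703) theta=1759469/5659640 (≈0.3109)
After 9 (propagate distance d=48 (to screen)): x=27297197/1414910 (≈19.2925) theta=1759469/5659640 (≈0.3109)
Rounded to 4 decimal places: x = 19.2925

Answer: 19.2925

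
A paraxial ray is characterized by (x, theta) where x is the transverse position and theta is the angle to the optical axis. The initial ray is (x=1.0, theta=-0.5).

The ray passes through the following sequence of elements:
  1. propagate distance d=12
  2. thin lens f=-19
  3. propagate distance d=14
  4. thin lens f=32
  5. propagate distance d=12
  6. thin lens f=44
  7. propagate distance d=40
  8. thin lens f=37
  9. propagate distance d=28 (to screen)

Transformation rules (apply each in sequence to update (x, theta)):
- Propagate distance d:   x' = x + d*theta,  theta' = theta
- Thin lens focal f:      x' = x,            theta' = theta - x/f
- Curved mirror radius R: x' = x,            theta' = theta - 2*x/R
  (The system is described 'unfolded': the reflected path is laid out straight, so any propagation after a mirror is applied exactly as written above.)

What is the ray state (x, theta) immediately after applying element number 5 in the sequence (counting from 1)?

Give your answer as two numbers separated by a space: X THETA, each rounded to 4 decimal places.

Answer: -18.9605 -0.2730

Derivation:
Initial: x=1.0000 theta=-0.5000
After 1 (propagate distance d=12): x=-5.0000 theta=-0.5000
After 2 (thin lens f=-19): x=-5.0000 theta=-29/38 (≈-0.7632)
After 3 (propagate distance d=14): x=-298/19 (≈-15.6842) theta=-29/38 (≈-0.7632)
After 4 (thin lens f=32): x=-298/19 (≈-15.6842) theta=-83/304 (≈-0.2730)
After 5 (propagate distance d=12): x=-1441/76 (≈-18.9605) theta=-83/304 (≈-0.2730)
Rounded to 4 decimal places: x = -18.9605, theta = -0.2730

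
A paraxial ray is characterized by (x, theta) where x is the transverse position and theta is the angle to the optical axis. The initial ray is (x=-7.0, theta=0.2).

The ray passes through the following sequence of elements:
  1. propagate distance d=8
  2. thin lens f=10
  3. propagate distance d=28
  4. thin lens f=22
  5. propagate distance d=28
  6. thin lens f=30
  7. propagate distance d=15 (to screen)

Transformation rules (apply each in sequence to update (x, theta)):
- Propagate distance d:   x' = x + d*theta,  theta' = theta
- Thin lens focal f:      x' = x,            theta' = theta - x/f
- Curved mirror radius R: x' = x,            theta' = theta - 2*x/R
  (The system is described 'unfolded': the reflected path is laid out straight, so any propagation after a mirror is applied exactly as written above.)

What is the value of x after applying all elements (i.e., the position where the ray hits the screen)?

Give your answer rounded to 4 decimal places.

Answer: 8.9255

Derivation:
Initial: x=-7.0000 theta=0.2000
After 1 (propagate distance d=8): x=-5.4000 theta=0.2000
After 2 (thin lens f=10): x=-5.4000 theta=0.7400
After 3 (propagate distance d=28): x=15.3200 theta=0.7400
After 4 (thin lens f=22): x=15.3200 theta=12/275 (≈0.0436)
After 5 (propagate distance d=28): x=4549/275 (≈16.5418) theta=12/275 (≈0.0436)
After 6 (thin lens f=30): x=4549/275 (≈16.5418) theta=-4189/8250 (≈-0.5078)
After 7 (propagate distance d=15 (to screen)): x=4909/550 (≈8.9255) theta=-4189/8250 (≈-0.5078)
Rounded to 4 decimal places: x = 8.9255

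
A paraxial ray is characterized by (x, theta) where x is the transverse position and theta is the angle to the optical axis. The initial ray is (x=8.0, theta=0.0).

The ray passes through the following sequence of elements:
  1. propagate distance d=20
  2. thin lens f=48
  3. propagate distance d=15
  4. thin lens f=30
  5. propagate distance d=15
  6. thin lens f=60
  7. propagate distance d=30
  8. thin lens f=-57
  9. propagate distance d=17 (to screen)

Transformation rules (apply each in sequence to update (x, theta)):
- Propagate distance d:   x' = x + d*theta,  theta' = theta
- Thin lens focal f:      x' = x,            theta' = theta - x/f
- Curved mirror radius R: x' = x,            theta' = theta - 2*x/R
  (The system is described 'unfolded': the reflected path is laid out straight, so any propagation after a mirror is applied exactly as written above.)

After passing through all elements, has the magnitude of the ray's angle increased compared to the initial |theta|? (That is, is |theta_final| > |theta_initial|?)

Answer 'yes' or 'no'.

Initial: x=8.0000 theta=0.0000
After 1 (propagate distance d=20): x=8.0000 theta=0.0000
After 2 (thin lens f=48): x=8.0000 theta=-1/6 (≈-0.1667)
After 3 (propagate distance d=15): x=5.5000 theta=-1/6 (≈-0.1667)
After 4 (thin lens f=30): x=5.5000 theta=-0.3500
After 5 (propagate distance d=15): x=0.2500 theta=-0.3500
After 6 (thin lens f=60): x=0.2500 theta=-17/48 (≈-0.3542)
After 7 (propagate distance d=30): x=-10.3750 theta=-17/48 (≈-0.3542)
After 8 (thin lens f=-57): x=-10.3750 theta=-163/304 (≈-0.5362)
After 9 (propagate distance d=17 (to screen)): x=-5925/304 (≈-19.4901) theta=-163/304 (≈-0.5362)
|theta_initial|=0.0000 |theta_final|=163/304 (≈0.5362) -> increased

Answer: yes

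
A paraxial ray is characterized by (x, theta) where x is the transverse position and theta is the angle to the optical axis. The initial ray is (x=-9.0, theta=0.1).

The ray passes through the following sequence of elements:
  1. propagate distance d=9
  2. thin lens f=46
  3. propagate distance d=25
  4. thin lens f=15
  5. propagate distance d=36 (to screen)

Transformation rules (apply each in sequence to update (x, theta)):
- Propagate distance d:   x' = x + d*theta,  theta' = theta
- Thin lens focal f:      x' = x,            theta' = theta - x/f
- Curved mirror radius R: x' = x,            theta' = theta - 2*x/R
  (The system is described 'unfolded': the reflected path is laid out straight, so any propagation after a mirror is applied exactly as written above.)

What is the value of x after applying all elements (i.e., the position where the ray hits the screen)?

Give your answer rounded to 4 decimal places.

Initial: x=-9.0000 theta=0.1000
After 1 (propagate distance d=9): x=-8.1000 theta=0.1000
After 2 (thin lens f=46): x=-8.1000 theta=127/460 (≈0.2761)
After 3 (propagate distance d=25): x=-551/460 (≈-1.1978) theta=127/460 (≈0.2761)
After 4 (thin lens f=15): x=-551/460 (≈-1.1978) theta=614/1725 (≈0.3559)
After 5 (propagate distance d=36 (to screen)): x=26717/2300 (≈11.6161) theta=614/1725 (≈0.3559)
Rounded to 4 decimal places: x = 11.6161

Answer: 11.6161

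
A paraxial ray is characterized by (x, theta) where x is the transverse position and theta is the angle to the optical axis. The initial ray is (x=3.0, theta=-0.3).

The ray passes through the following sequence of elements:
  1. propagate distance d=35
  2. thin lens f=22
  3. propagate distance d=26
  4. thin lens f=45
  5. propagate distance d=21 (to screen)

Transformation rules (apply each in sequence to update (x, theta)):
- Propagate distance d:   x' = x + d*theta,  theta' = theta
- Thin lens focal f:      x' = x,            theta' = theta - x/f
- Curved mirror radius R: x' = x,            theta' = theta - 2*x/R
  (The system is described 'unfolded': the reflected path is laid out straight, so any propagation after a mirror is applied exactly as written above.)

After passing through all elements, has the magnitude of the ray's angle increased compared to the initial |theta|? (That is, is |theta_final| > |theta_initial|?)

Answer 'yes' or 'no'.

Initial: x=3.0000 theta=-0.3000
After 1 (propagate distance d=35): x=-7.5000 theta=-0.3000
After 2 (thin lens f=22): x=-7.5000 theta=9/220 (≈0.0409)
After 3 (propagate distance d=26): x=-354/55 (≈-6.4364) theta=9/220 (≈0.0409)
After 4 (thin lens f=45): x=-354/55 (≈-6.4364) theta=607/3300 (≈0.1839)
After 5 (propagate distance d=21 (to screen)): x=-2831/1100 (≈-2.5736) theta=607/3300 (≈0.1839)
|theta_initial|=0.3000 |theta_final|=607/3300 (≈0.1839) -> not increased

Answer: no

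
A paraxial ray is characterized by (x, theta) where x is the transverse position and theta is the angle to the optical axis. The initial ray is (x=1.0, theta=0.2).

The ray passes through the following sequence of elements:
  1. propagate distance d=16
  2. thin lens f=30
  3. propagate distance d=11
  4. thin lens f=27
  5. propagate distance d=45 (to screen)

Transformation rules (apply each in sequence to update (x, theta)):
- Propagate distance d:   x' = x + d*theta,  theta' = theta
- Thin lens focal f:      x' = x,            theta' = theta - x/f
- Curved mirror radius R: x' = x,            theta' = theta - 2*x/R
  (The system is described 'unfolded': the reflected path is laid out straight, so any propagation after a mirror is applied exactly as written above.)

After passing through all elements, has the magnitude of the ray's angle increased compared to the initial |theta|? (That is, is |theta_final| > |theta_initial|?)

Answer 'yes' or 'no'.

Initial: x=1.0000 theta=0.2000
After 1 (propagate distance d=16): x=4.2000 theta=0.2000
After 2 (thin lens f=30): x=4.2000 theta=0.0600
After 3 (propagate distance d=11): x=4.8600 theta=0.0600
After 4 (thin lens f=27): x=4.8600 theta=-0.1200
After 5 (propagate distance d=45 (to screen)): x=-0.5400 theta=-0.1200
|theta_initial|=0.2000 |theta_final|=0.1200 -> not increased

Answer: no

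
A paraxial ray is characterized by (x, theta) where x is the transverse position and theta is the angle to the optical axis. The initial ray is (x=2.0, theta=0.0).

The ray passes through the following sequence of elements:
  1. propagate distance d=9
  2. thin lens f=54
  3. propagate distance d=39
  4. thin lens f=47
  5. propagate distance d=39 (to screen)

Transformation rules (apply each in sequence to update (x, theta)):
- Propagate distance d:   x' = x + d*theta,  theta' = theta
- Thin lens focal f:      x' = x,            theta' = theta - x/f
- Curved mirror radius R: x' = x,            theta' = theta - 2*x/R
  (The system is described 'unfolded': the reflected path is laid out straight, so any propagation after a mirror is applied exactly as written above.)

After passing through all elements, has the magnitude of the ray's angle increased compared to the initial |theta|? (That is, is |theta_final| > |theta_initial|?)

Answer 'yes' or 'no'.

Answer: yes

Derivation:
Initial: x=2.0000 theta=0.0000
After 1 (propagate distance d=9): x=2.0000 theta=0.0000
After 2 (thin lens f=54): x=2.0000 theta=-1/27 (≈-0.0370)
After 3 (propagate distance d=39): x=5/9 (≈0.5556) theta=-1/27 (≈-0.0370)
After 4 (thin lens f=47): x=5/9 (≈0.5556) theta=-62/1269 (≈-0.0489)
After 5 (propagate distance d=39 (to screen)): x=-571/423 (≈-1.3499) theta=-62/1269 (≈-0.0489)
|theta_initial|=0.0000 |theta_final|=62/1269 (≈0.0489) -> increased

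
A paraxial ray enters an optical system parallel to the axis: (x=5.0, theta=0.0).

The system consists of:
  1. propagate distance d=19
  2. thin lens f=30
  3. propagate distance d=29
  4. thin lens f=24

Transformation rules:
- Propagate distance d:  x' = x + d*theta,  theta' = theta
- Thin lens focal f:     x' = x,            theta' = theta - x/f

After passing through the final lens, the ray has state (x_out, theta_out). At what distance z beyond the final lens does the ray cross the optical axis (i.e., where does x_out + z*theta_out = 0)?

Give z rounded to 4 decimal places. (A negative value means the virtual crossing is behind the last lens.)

Initial: x=5.0000 theta=0.0000
After 1 (propagate distance d=19): x=5.0000 theta=0.0000
After 2 (thin lens f=30): x=5.0000 theta=-1/6 (≈-0.1667)
After 3 (propagate distance d=29): x=1/6 (≈0.1667) theta=-1/6 (≈-0.1667)
After 4 (thin lens f=24): x=1/6 (≈0.1667) theta=-25/144 (≈-0.1736)
z_focus = -x_out/theta_out = -(1/6)/(-25/144) = 0.9600
Rounded to 4 decimal places: z = 0.9600

Answer: 0.9600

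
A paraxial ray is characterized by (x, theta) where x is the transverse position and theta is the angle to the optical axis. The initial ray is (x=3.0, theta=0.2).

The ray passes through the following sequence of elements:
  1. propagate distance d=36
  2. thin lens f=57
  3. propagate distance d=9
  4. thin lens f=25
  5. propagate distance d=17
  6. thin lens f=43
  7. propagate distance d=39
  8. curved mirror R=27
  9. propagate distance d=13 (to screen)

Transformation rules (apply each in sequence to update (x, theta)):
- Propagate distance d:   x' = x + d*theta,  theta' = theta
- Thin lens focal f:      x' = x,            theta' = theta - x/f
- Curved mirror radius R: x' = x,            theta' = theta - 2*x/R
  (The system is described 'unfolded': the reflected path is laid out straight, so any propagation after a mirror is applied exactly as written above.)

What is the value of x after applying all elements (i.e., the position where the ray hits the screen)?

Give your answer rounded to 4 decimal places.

Answer: -6.7993

Derivation:
Initial: x=3.0000 theta=0.2000
After 1 (propagate distance d=36): x=10.2000 theta=0.2000
After 2 (thin lens f=57): x=10.2000 theta=2/95 (≈0.0211)
After 3 (propagate distance d=9): x=987/95 (≈10.3895) theta=2/95 (≈0.0211)
After 4 (thin lens f=25): x=987/95 (≈10.3895) theta=-937/2375 (≈-0.3945)
After 5 (propagate distance d=17): x=8746/2375 (≈3.6825) theta=-937/2375 (≈-0.3945)
After 6 (thin lens f=43): x=8746/2375 (≈3.6825) theta=-49037/102125 (≈-0.4802)
After 7 (propagate distance d=39): x=-307273/20425 (≈-15.0440) theta=-49037/102125 (≈-0.4802)
After 8 (curved mirror R=27): x=-307273/20425 (≈-15.0440) theta=1748731/2757375 (≈0.6342)
After 9 (propagate distance d=13 (to screen)): x=-18748352/2757375 (≈-6.7993) theta=1748731/2757375 (≈0.6342)
Rounded to 4 decimal places: x = -6.7993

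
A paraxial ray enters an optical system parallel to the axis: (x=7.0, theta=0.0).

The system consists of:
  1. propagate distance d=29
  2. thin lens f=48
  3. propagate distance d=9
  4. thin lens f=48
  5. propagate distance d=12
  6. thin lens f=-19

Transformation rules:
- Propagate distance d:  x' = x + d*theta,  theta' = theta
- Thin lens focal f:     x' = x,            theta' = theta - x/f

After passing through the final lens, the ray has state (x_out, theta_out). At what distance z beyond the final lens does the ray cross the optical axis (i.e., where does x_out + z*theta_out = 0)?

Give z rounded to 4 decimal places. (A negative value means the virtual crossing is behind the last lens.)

Initial: x=7.0000 theta=0.0000
After 1 (propagate distance d=29): x=7.0000 theta=0.0000
After 2 (thin lens f=48): x=7.0000 theta=-7/48 (≈-0.1458)
After 3 (propagate distance d=9): x=5.6875 theta=-7/48 (≈-0.1458)
After 4 (thin lens f=48): x=5.6875 theta=-203/768 (≈-0.2643)
After 5 (propagate distance d=12): x=161/64 (≈2.5156) theta=-203/768 (≈-0.2643)
After 6 (thin lens f=-19): x=161/64 (≈2.5156) theta=-1925/14592 (≈-0.1319)
z_focus = -x_out/theta_out = -(161/64)/(-1925/14592) = 5244/275 ≈ 19.0691
Rounded to 4 decimal places: z = 19.0691

Answer: 19.0691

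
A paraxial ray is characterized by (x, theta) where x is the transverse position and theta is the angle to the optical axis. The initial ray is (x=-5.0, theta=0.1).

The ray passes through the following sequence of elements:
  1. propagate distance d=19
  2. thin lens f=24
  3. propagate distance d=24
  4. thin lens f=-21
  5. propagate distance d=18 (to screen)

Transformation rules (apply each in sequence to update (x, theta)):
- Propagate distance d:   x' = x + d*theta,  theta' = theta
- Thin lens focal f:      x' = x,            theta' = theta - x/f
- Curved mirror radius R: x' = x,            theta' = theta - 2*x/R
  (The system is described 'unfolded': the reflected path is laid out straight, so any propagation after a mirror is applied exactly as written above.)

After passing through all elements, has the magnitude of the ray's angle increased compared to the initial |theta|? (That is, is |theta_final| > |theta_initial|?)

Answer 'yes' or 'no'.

Initial: x=-5.0000 theta=0.1000
After 1 (propagate distance d=19): x=-3.1000 theta=0.1000
After 2 (thin lens f=24): x=-3.1000 theta=11/48 (≈0.2292)
After 3 (propagate distance d=24): x=2.4000 theta=11/48 (≈0.2292)
After 4 (thin lens f=-21): x=2.4000 theta=577/1680 (≈0.3435)
After 5 (propagate distance d=18 (to screen)): x=2403/280 (≈8.5821) theta=577/1680 (≈0.3435)
|theta_initial|=0.1000 |theta_final|=577/1680 (≈0.3435) -> increased

Answer: yes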